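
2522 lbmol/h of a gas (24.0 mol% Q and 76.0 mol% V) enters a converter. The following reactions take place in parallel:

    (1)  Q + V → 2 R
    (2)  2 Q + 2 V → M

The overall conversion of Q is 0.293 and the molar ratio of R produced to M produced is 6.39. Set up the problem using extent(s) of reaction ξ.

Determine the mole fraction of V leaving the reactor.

Conversion of Q: Q consumed = 0.293 × 605.3 = 177.3 lbmol/h = 1ξ₁ + 2ξ₂.
Selectivity: 2ξ₁ / (1ξ₂) = 6.39 → ξ₁ = 3.195 ξ₂.
Substitute: (1·3.195 + 2) ξ₂ = 177.3 → ξ₂ = 34.14 lbmol/h, ξ₁ = 109.1 lbmol/h.
Outlet amounts (n = n₀ + Σ ν·ξ):
  Q: 605.3 − 1(109.1) − 2(34.14) = 427.9
  V: 1917 − 1(109.1) − 2(34.14) = 1739
  R: 0 + 2(109.1) = 218.1
  M: 0 + 1(34.14) = 34.14
Total out = 2420 lbmol/h; y_V = 1739 / 2420 = 0.7189.

0.719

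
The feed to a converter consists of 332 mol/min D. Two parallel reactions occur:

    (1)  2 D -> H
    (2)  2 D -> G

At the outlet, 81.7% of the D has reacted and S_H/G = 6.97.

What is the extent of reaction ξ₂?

Conversion of D: D consumed = 0.817 × 332 = 271.2 mol/min = 2ξ₁ + 2ξ₂.
Selectivity: 1ξ₁ / (1ξ₂) = 6.97 → ξ₁ = 6.97 ξ₂.
Substitute: (2·6.97 + 2) ξ₂ = 271.2 → ξ₂ = 17.02 mol/min, ξ₁ = 118.6 mol/min.
Outlet amounts (n = n₀ + Σ ν·ξ):
  D: 332 − 2(118.6) − 2(17.02) = 60.76
  H: 0 + 1(118.6) = 118.6
  G: 0 + 1(17.02) = 17.02

ξ₂ = 17 mol/min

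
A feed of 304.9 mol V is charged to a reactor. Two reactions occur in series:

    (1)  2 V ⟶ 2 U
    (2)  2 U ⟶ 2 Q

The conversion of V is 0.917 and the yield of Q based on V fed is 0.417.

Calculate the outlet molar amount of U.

Conversion of V: V consumed = 2ξ₁ = 0.917 × 304.9 → ξ₁ = 139.8 mol.
Yield of Q: 2ξ₂ / 304.9 = 0.417 → ξ₂ = 63.57 mol.
Outlet amounts (n = n₀ + Σ ν·ξ):
  V: 304.9 − 2(139.8) = 25.31
  U: 0 + 2(139.8) − 2(63.57) = 152.5
  Q: 0 + 2(63.57) = 127.1

152 mol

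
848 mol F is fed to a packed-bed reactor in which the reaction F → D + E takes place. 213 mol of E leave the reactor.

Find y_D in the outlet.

0.201

For E: n = n₀ + 1ξ → 213 = 0 + 1ξ, giving ξ = 213 mol.
Outlet amounts (n = n₀ + ν ξ):
  F: 848 − 1(213) = 635
  D: 0 + 1(213) = 213
  E: 0 + 1(213) = 213
Total out = 1061 mol; y_D = 213 / 1061 = 0.2008.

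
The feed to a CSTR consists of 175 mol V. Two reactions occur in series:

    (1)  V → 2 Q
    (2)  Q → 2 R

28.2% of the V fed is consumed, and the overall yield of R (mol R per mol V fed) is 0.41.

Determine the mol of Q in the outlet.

Conversion of V: V consumed = 1ξ₁ = 0.282 × 175 → ξ₁ = 49.35 mol.
Yield of R: 2ξ₂ / 175 = 0.41 → ξ₂ = 35.88 mol.
Outlet amounts (n = n₀ + Σ ν·ξ):
  V: 175 − 1(49.35) = 125.7
  Q: 0 + 2(49.35) − 1(35.88) = 62.82
  R: 0 + 2(35.88) = 71.75

62.8 mol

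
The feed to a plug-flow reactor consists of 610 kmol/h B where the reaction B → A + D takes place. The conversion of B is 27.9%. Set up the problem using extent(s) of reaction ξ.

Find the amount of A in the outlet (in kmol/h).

170 kmol/h

B reacted = 0.279 × 610 = 170.2 kmol/h; ν_B = −1, so ξ = 170.2/1 = 170.2 kmol/h.
Outlet amounts (n = n₀ + ν ξ):
  B: 610 − 1(170.2) = 439.8
  A: 0 + 1(170.2) = 170.2
  D: 0 + 1(170.2) = 170.2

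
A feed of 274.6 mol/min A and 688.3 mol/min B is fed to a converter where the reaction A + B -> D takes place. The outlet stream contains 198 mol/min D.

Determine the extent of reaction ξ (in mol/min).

ξ = 198 mol/min

For D: n = n₀ + 1ξ → 198 = 0 + 1ξ, giving ξ = 198 mol/min.
Outlet amounts (n = n₀ + ν ξ):
  A: 274.6 − 1(198) = 76.6
  B: 688.3 − 1(198) = 490.3
  D: 0 + 1(198) = 198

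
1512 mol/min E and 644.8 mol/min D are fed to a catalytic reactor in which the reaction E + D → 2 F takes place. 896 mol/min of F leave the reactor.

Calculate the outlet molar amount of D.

For F: n = n₀ + 2ξ → 896 = 0 + 2ξ, giving ξ = 448 mol/min.
Outlet amounts (n = n₀ + ν ξ):
  E: 1512 − 1(448) = 1064
  D: 644.8 − 1(448) = 196.8
  F: 0 + 2(448) = 896

197 mol/min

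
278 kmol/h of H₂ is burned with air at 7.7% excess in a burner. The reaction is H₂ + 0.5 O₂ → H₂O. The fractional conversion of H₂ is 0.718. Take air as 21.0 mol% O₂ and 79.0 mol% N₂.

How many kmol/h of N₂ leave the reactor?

563 kmol/h

Stoichiometric O₂ = 0.5 × 278 = 139 kmol/h; O₂ fed = 139 × 1.077 = 149.7 kmol/h.
N₂ fed = 149.7 × 79/21 = 563.2 kmol/h.
Fuel reacted = 0.718 × 278 → ξ = 199.6 kmol/h.
Outlet (n = n₀ + ν ξ):
  H₂: 278 − 1(199.6) = 78.4
  O₂: 149.7 − 0.5(199.6) = 49.9
  N₂: 563.2 (inert)
  H₂O: 0 + 1(199.6) = 199.6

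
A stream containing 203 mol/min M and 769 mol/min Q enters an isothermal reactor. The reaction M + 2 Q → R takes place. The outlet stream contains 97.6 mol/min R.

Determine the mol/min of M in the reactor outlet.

105 mol/min

For R: n = n₀ + 1ξ → 97.6 = 0 + 1ξ, giving ξ = 97.6 mol/min.
Outlet amounts (n = n₀ + ν ξ):
  M: 203 − 1(97.6) = 105.4
  Q: 769 − 2(97.6) = 573.8
  R: 0 + 1(97.6) = 97.6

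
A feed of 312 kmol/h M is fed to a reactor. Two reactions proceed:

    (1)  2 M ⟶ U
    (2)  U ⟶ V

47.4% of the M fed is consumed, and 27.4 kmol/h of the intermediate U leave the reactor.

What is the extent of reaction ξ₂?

ξ₂ = 46.5 kmol/h

Conversion of M: M consumed = 2ξ₁ = 0.474 × 312 → ξ₁ = 73.94 kmol/h.
U balance: n_U = 0 + 1ξ₁ − 1ξ₂ = 27.4 → ξ₂ = (1·73.94 − 27.4)/1 = 46.54 kmol/h.
Outlet amounts (n = n₀ + Σ ν·ξ):
  M: 312 − 2(73.94) = 164.1
  U: 0 + 1(73.94) − 1(46.54) = 27.4
  V: 0 + 1(46.54) = 46.54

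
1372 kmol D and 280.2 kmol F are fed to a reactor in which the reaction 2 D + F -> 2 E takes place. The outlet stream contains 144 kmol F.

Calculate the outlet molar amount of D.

For F: n = n₀ − 1ξ → 144 = 280.2 − 1ξ, giving ξ = 136.2 kmol.
Outlet amounts (n = n₀ + ν ξ):
  D: 1372 − 2(136.2) = 1100
  F: 280.2 − 1(136.2) = 144
  E: 0 + 2(136.2) = 272.4

1100 kmol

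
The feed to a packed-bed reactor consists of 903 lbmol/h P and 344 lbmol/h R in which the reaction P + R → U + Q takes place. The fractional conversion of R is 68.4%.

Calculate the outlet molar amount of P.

668 lbmol/h

R reacted = 0.684 × 344 = 235.3 lbmol/h; ν_R = −1, so ξ = 235.3/1 = 235.3 lbmol/h.
Outlet amounts (n = n₀ + ν ξ):
  P: 903 − 1(235.3) = 667.7
  R: 344 − 1(235.3) = 108.7
  U: 0 + 1(235.3) = 235.3
  Q: 0 + 1(235.3) = 235.3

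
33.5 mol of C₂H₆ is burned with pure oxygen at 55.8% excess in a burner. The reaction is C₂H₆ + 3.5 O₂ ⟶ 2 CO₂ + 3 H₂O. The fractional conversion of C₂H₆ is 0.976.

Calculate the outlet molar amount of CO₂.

Stoichiometric O₂ = 3.5 × 33.5 = 117.2 mol; O₂ fed = 117.2 × 1.558 = 182.7 mol.
Fuel reacted = 0.976 × 33.5 → ξ = 32.7 mol.
Outlet (n = n₀ + ν ξ):
  C₂H₆: 33.5 − 1(32.7) = 0.804
  O₂: 182.7 − 3.5(32.7) = 68.24
  CO₂: 0 + 2(32.7) = 65.39
  H₂O: 0 + 3(32.7) = 98.09

65.4 mol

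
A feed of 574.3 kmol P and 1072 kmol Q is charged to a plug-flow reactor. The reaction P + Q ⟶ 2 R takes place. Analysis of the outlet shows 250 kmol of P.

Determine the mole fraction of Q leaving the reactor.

For P: n = n₀ − 1ξ → 250 = 574.3 − 1ξ, giving ξ = 324.3 kmol.
Outlet amounts (n = n₀ + ν ξ):
  P: 574.3 − 1(324.3) = 250
  Q: 1072 − 1(324.3) = 747.7
  R: 0 + 2(324.3) = 648.6
Total out = 1646 kmol; y_Q = 747.7 / 1646 = 0.4542.

0.454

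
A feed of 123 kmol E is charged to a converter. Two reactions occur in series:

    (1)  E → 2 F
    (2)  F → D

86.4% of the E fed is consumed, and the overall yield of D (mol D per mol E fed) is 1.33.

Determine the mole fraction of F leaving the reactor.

0.214

Conversion of E: E consumed = 1ξ₁ = 0.864 × 123 → ξ₁ = 106.3 kmol.
Yield of D: 1ξ₂ / 123 = 1.33 → ξ₂ = 163.6 kmol.
Outlet amounts (n = n₀ + Σ ν·ξ):
  E: 123 − 1(106.3) = 16.73
  F: 0 + 2(106.3) − 1(163.6) = 48.95
  D: 0 + 1(163.6) = 163.6
Total out = 229.3 kmol; y_F = 48.95 / 229.3 = 0.2135.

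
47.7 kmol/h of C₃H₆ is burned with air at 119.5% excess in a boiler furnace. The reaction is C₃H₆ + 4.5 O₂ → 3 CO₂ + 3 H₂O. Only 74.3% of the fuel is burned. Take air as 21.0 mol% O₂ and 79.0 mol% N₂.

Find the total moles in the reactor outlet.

Stoichiometric O₂ = 4.5 × 47.7 = 214.7 kmol/h; O₂ fed = 214.7 × 2.195 = 471.2 kmol/h.
N₂ fed = 471.2 × 79/21 = 1772 kmol/h.
Fuel reacted = 0.743 × 47.7 → ξ = 35.44 kmol/h.
Outlet (n = n₀ + ν ξ):
  C₃H₆: 47.7 − 1(35.44) = 12.26
  O₂: 471.2 − 4.5(35.44) = 311.7
  N₂: 1772 (inert)
  CO₂: 0 + 3(35.44) = 106.3
  H₂O: 0 + 3(35.44) = 106.3
Total out = 12.26 + 311.7 + 1772 + 106.3 + 106.3 = 2309 kmol/h.

2310 kmol/h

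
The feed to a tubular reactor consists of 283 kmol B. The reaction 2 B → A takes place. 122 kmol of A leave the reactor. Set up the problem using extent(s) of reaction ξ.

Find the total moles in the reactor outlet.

161 kmol

For A: n = n₀ + 1ξ → 122 = 0 + 1ξ, giving ξ = 122 kmol.
Outlet amounts (n = n₀ + ν ξ):
  B: 283 − 2(122) = 39
  A: 0 + 1(122) = 122
Total out = 39 + 122 = 161 kmol.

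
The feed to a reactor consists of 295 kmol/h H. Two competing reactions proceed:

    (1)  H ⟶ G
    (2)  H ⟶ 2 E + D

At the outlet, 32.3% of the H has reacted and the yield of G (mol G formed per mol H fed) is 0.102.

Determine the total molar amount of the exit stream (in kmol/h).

425 kmol/h

Yield of G: 1ξ₁ / 295 = 0.102 → ξ₁ = 30.09 kmol/h.
Conversion of H: 1ξ₁ + 1ξ₂ = 0.323 × 295 = 95.28 → ξ₂ = 65.19 kmol/h.
Outlet amounts (n = n₀ + Σ ν·ξ):
  H: 295 − 1(30.09) − 1(65.19) = 199.7
  G: 0 + 1(30.09) = 30.09
  E: 0 + 2(65.19) = 130.4
  D: 0 + 1(65.19) = 65.19
Total out = 199.7 + 30.09 + 130.4 + 65.19 = 425.4 kmol/h.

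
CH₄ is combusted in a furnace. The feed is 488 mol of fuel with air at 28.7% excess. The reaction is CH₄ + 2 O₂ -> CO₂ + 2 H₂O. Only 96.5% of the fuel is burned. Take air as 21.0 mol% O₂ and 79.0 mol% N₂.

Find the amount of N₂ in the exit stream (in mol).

Stoichiometric O₂ = 2 × 488 = 976 mol; O₂ fed = 976 × 1.287 = 1256 mol.
N₂ fed = 1256 × 79/21 = 4725 mol.
Fuel reacted = 0.965 × 488 → ξ = 470.9 mol.
Outlet (n = n₀ + ν ξ):
  CH₄: 488 − 1(470.9) = 17.08
  O₂: 1256 − 2(470.9) = 314.3
  N₂: 4725 (inert)
  CO₂: 0 + 1(470.9) = 470.9
  H₂O: 0 + 2(470.9) = 941.8

4730 mol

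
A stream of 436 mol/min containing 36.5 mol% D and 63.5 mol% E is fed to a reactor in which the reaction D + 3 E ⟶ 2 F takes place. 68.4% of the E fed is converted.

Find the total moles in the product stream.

E reacted = 0.684 × 276.9 = 189.4 mol/min; ν_E = −3, so ξ = 189.4/3 = 63.12 mol/min.
Outlet amounts (n = n₀ + ν ξ):
  D: 159.1 − 1(63.12) = 96.02
  E: 276.9 − 3(63.12) = 87.49
  F: 0 + 2(63.12) = 126.2
Total out = 96.02 + 87.49 + 126.2 = 309.8 mol/min.

310 mol/min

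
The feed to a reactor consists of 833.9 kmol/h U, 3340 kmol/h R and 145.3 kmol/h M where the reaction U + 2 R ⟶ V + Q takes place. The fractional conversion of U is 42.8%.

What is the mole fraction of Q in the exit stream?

U reacted = 0.428 × 833.9 = 356.9 kmol/h; ν_U = −1, so ξ = 356.9/1 = 356.9 kmol/h.
Outlet amounts (n = n₀ + ν ξ):
  U: 833.9 − 1(356.9) = 477
  R: 3340 − 2(356.9) = 2626
  V: 0 + 1(356.9) = 356.9
  Q: 0 + 1(356.9) = 356.9
  M: 145.3 (inert)
Total out = 3962 kmol/h; y_Q = 356.9 / 3962 = 0.09008.

0.0901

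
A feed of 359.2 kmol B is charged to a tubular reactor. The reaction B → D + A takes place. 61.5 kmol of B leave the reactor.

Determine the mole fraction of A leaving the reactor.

For B: n = n₀ − 1ξ → 61.5 = 359.2 − 1ξ, giving ξ = 297.7 kmol.
Outlet amounts (n = n₀ + ν ξ):
  B: 359.2 − 1(297.7) = 61.5
  D: 0 + 1(297.7) = 297.7
  A: 0 + 1(297.7) = 297.7
Total out = 656.9 kmol; y_A = 297.7 / 656.9 = 0.4532.

0.453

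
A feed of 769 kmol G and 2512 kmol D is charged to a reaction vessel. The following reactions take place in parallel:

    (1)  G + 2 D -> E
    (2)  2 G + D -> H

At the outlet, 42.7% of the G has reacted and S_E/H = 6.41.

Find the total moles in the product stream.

2700 kmol

Conversion of G: G consumed = 0.427 × 769 = 328.4 kmol = 1ξ₁ + 2ξ₂.
Selectivity: 1ξ₁ / (1ξ₂) = 6.41 → ξ₁ = 6.41 ξ₂.
Substitute: (1·6.41 + 2) ξ₂ = 328.4 → ξ₂ = 39.04 kmol, ξ₁ = 250.3 kmol.
Outlet amounts (n = n₀ + Σ ν·ξ):
  G: 769 − 1(250.3) − 2(39.04) = 440.6
  D: 2512 − 2(250.3) − 1(39.04) = 1972
  E: 0 + 1(250.3) = 250.3
  H: 0 + 1(39.04) = 39.04
Total out = 440.6 + 1972 + 250.3 + 39.04 = 2702 kmol.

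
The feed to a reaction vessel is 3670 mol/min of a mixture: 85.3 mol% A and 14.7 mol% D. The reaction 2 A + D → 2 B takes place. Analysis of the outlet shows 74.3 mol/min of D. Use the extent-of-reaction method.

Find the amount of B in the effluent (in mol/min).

For D: n = n₀ − 1ξ → 74.3 = 539.5 − 1ξ, giving ξ = 465.2 mol/min.
Outlet amounts (n = n₀ + ν ξ):
  A: 3131 − 2(465.2) = 2200
  D: 539.5 − 1(465.2) = 74.3
  B: 0 + 2(465.2) = 930.4

930 mol/min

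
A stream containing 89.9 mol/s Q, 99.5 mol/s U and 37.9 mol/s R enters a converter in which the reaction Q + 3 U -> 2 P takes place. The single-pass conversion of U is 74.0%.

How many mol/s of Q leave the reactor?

U reacted = 0.74 × 99.5 = 73.63 mol/s; ν_U = −3, so ξ = 73.63/3 = 24.54 mol/s.
Outlet amounts (n = n₀ + ν ξ):
  Q: 89.9 − 1(24.54) = 65.36
  U: 99.5 − 3(24.54) = 25.87
  P: 0 + 2(24.54) = 49.09
  R: 37.9 (inert)

65.4 mol/s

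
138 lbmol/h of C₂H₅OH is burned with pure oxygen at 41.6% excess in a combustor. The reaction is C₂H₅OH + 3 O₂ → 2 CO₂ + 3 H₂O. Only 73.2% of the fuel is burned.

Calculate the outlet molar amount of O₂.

Stoichiometric O₂ = 3 × 138 = 414 lbmol/h; O₂ fed = 414 × 1.416 = 586.2 lbmol/h.
Fuel reacted = 0.732 × 138 → ξ = 101 lbmol/h.
Outlet (n = n₀ + ν ξ):
  C₂H₅OH: 138 − 1(101) = 36.98
  O₂: 586.2 − 3(101) = 283.2
  CO₂: 0 + 2(101) = 202
  H₂O: 0 + 3(101) = 303

283 lbmol/h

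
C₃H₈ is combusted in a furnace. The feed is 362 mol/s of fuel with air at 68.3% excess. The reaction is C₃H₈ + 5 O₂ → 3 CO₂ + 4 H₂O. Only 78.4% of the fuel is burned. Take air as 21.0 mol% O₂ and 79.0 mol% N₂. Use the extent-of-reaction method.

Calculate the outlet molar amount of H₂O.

Stoichiometric O₂ = 5 × 362 = 1810 mol/s; O₂ fed = 1810 × 1.683 = 3046 mol/s.
N₂ fed = 3046 × 79/21 = 11460 mol/s.
Fuel reacted = 0.784 × 362 → ξ = 283.8 mol/s.
Outlet (n = n₀ + ν ξ):
  C₃H₈: 362 − 1(283.8) = 78.19
  O₂: 3046 − 5(283.8) = 1627
  N₂: 11460 (inert)
  CO₂: 0 + 3(283.8) = 851.4
  H₂O: 0 + 4(283.8) = 1135

1140 mol/s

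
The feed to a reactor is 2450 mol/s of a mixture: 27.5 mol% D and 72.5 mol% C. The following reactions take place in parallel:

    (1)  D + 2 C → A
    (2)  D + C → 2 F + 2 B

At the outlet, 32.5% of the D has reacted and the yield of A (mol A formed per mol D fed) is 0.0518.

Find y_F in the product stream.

0.134

Yield of A: 1ξ₁ / 673.8 = 0.0518 → ξ₁ = 34.9 mol/s.
Conversion of D: 1ξ₁ + 1ξ₂ = 0.325 × 673.8 = 219 → ξ₂ = 184.1 mol/s.
Outlet amounts (n = n₀ + Σ ν·ξ):
  D: 673.8 − 1(34.9) − 1(184.1) = 454.8
  C: 1776 − 2(34.9) − 1(184.1) = 1522
  A: 0 + 1(34.9) = 34.9
  F: 0 + 2(184.1) = 368.1
  B: 0 + 2(184.1) = 368.1
Total out = 2748 mol/s; y_F = 368.1 / 2748 = 0.1339.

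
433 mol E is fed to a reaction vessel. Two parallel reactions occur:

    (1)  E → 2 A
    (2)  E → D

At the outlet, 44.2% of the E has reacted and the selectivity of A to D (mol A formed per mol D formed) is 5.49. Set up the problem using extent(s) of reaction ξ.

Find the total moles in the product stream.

Conversion of E: E consumed = 0.442 × 433 = 191.4 mol = 1ξ₁ + 1ξ₂.
Selectivity: 2ξ₁ / (1ξ₂) = 5.49 → ξ₁ = 2.745 ξ₂.
Substitute: (1·2.745 + 1) ξ₂ = 191.4 → ξ₂ = 51.1 mol, ξ₁ = 140.3 mol.
Outlet amounts (n = n₀ + Σ ν·ξ):
  E: 433 − 1(140.3) − 1(51.1) = 241.6
  A: 0 + 2(140.3) = 280.6
  D: 0 + 1(51.1) = 51.1
Total out = 241.6 + 280.6 + 51.1 = 573.3 mol.

573 mol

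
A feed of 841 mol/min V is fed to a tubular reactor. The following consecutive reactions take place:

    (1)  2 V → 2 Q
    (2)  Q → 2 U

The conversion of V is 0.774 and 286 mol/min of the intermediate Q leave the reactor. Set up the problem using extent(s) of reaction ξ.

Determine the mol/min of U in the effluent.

730 mol/min

Conversion of V: V consumed = 2ξ₁ = 0.774 × 841 → ξ₁ = 325.5 mol/min.
Q balance: n_Q = 0 + 2ξ₁ − 1ξ₂ = 286 → ξ₂ = (2·325.5 − 286)/1 = 364.9 mol/min.
Outlet amounts (n = n₀ + Σ ν·ξ):
  V: 841 − 2(325.5) = 190.1
  Q: 0 + 2(325.5) − 1(364.9) = 286
  U: 0 + 2(364.9) = 729.9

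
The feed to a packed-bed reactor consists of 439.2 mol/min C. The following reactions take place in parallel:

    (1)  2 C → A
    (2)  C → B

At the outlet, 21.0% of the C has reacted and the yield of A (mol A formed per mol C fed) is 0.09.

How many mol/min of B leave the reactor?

Yield of A: 1ξ₁ / 439.2 = 0.09 → ξ₁ = 39.53 mol/min.
Conversion of C: 2ξ₁ + 1ξ₂ = 0.21 × 439.2 = 92.23 → ξ₂ = 13.18 mol/min.
Outlet amounts (n = n₀ + Σ ν·ξ):
  C: 439.2 − 2(39.53) − 1(13.18) = 347
  A: 0 + 1(39.53) = 39.53
  B: 0 + 1(13.18) = 13.18

13.2 mol/min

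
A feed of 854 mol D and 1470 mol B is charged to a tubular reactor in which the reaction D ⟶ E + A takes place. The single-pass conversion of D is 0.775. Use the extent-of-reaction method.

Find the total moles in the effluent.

2990 mol

D reacted = 0.775 × 854 = 661.9 mol; ν_D = −1, so ξ = 661.9/1 = 661.9 mol.
Outlet amounts (n = n₀ + ν ξ):
  D: 854 − 1(661.9) = 192.1
  E: 0 + 1(661.9) = 661.9
  A: 0 + 1(661.9) = 661.9
  B: 1470 (inert)
Total out = 192.1 + 661.9 + 661.9 + 1470 = 2986 mol.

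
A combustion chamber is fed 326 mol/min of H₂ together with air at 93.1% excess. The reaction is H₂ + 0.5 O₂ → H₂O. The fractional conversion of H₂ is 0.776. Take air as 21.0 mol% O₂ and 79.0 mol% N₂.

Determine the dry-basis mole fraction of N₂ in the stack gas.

0.819

Stoichiometric O₂ = 0.5 × 326 = 163 mol/min; O₂ fed = 163 × 1.931 = 314.8 mol/min.
N₂ fed = 314.8 × 79/21 = 1184 mol/min.
Fuel reacted = 0.776 × 326 → ξ = 253 mol/min.
Outlet (n = n₀ + ν ξ):
  H₂: 326 − 1(253) = 73.02
  O₂: 314.8 − 0.5(253) = 188.3
  N₂: 1184 (inert)
  H₂O: 0 + 1(253) = 253
Dry total = 1445 mol/min; y_N₂ (dry) = 1184 / 1445 = 0.8192.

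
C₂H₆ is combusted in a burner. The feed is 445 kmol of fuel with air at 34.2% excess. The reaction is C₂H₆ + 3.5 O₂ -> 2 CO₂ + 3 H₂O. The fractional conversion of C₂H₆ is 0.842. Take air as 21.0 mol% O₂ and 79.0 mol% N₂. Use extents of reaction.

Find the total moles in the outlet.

10600 kmol

Stoichiometric O₂ = 3.5 × 445 = 1558 kmol; O₂ fed = 1558 × 1.342 = 2090 kmol.
N₂ fed = 2090 × 79/21 = 7863 kmol.
Fuel reacted = 0.842 × 445 → ξ = 374.7 kmol.
Outlet (n = n₀ + ν ξ):
  C₂H₆: 445 − 1(374.7) = 70.31
  O₂: 2090 − 3.5(374.7) = 778.8
  N₂: 7863 (inert)
  CO₂: 0 + 2(374.7) = 749.4
  H₂O: 0 + 3(374.7) = 1124
Total out = 70.31 + 778.8 + 7863 + 749.4 + 1124 = 10590 kmol.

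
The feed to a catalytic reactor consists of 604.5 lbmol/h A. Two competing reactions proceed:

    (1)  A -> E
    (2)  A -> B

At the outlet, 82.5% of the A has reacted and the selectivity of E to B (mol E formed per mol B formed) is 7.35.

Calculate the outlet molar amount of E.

439 lbmol/h

Conversion of A: A consumed = 0.825 × 604.5 = 498.7 lbmol/h = 1ξ₁ + 1ξ₂.
Selectivity: 1ξ₁ / (1ξ₂) = 7.35 → ξ₁ = 7.35 ξ₂.
Substitute: (1·7.35 + 1) ξ₂ = 498.7 → ξ₂ = 59.73 lbmol/h, ξ₁ = 439 lbmol/h.
Outlet amounts (n = n₀ + Σ ν·ξ):
  A: 604.5 − 1(439) − 1(59.73) = 105.8
  E: 0 + 1(439) = 439
  B: 0 + 1(59.73) = 59.73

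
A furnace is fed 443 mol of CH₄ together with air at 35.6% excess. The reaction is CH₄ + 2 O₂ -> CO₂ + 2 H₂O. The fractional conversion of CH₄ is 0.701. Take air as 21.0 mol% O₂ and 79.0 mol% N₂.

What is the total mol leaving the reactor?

Stoichiometric O₂ = 2 × 443 = 886 mol; O₂ fed = 886 × 1.356 = 1201 mol.
N₂ fed = 1201 × 79/21 = 4520 mol.
Fuel reacted = 0.701 × 443 → ξ = 310.5 mol.
Outlet (n = n₀ + ν ξ):
  CH₄: 443 − 1(310.5) = 132.5
  O₂: 1201 − 2(310.5) = 580.3
  N₂: 4520 (inert)
  CO₂: 0 + 1(310.5) = 310.5
  H₂O: 0 + 2(310.5) = 621.1
Total out = 132.5 + 580.3 + 4520 + 310.5 + 621.1 = 6164 mol.

6160 mol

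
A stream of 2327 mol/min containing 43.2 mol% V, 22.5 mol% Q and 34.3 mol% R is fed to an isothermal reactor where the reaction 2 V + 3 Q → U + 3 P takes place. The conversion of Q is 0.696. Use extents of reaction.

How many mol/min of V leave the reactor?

Q reacted = 0.696 × 523.6 = 364.4 mol/min; ν_Q = −3, so ξ = 364.4/3 = 121.5 mol/min.
Outlet amounts (n = n₀ + ν ξ):
  V: 1005 − 2(121.5) = 762.3
  Q: 523.6 − 3(121.5) = 159.2
  U: 0 + 1(121.5) = 121.5
  P: 0 + 3(121.5) = 364.4
  R: 798.2 (inert)

762 mol/min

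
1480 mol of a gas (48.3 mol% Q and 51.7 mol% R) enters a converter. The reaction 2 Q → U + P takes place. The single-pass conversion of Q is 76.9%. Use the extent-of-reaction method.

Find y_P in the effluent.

Q reacted = 0.769 × 714.8 = 549.7 mol; ν_Q = −2, so ξ = 549.7/2 = 274.9 mol.
Outlet amounts (n = n₀ + ν ξ):
  Q: 714.8 − 2(274.9) = 165.1
  U: 0 + 1(274.9) = 274.9
  P: 0 + 1(274.9) = 274.9
  R: 765.2 (inert)
Total out = 1480 mol; y_P = 274.9 / 1480 = 0.1857.

0.186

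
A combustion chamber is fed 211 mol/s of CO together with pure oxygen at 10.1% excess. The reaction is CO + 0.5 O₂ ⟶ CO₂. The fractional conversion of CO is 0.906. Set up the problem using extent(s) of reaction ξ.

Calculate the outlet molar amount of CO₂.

191 mol/s

Stoichiometric O₂ = 0.5 × 211 = 105.5 mol/s; O₂ fed = 105.5 × 1.101 = 116.2 mol/s.
Fuel reacted = 0.906 × 211 → ξ = 191.2 mol/s.
Outlet (n = n₀ + ν ξ):
  CO: 211 − 1(191.2) = 19.83
  O₂: 116.2 − 0.5(191.2) = 20.57
  CO₂: 0 + 1(191.2) = 191.2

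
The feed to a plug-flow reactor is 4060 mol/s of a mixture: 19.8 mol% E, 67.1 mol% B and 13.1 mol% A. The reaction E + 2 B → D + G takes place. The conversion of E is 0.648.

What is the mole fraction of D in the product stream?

E reacted = 0.648 × 803.9 = 520.9 mol/s; ν_E = −1, so ξ = 520.9/1 = 520.9 mol/s.
Outlet amounts (n = n₀ + ν ξ):
  E: 803.9 − 1(520.9) = 283
  B: 2724 − 2(520.9) = 1682
  D: 0 + 1(520.9) = 520.9
  G: 0 + 1(520.9) = 520.9
  A: 531.9 (inert)
Total out = 3539 mol/s; y_D = 520.9 / 3539 = 0.1472.

0.147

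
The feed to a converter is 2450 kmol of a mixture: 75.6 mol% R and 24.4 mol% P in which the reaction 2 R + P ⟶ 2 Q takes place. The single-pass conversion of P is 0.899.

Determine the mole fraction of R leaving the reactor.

0.406

P reacted = 0.899 × 597.8 = 537.4 kmol; ν_P = −1, so ξ = 537.4/1 = 537.4 kmol.
Outlet amounts (n = n₀ + ν ξ):
  R: 1852 − 2(537.4) = 777.4
  P: 597.8 − 1(537.4) = 60.38
  Q: 0 + 2(537.4) = 1075
Total out = 1913 kmol; y_R = 777.4 / 1913 = 0.4064.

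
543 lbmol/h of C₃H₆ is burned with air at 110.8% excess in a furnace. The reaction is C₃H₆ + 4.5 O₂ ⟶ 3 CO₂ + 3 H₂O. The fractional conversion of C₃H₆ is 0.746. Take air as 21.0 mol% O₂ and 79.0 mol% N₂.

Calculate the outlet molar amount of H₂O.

Stoichiometric O₂ = 4.5 × 543 = 2444 lbmol/h; O₂ fed = 2444 × 2.108 = 5151 lbmol/h.
N₂ fed = 5151 × 79/21 = 19380 lbmol/h.
Fuel reacted = 0.746 × 543 → ξ = 405.1 lbmol/h.
Outlet (n = n₀ + ν ξ):
  C₃H₆: 543 − 1(405.1) = 137.9
  O₂: 5151 − 4.5(405.1) = 3328
  N₂: 19380 (inert)
  CO₂: 0 + 3(405.1) = 1215
  H₂O: 0 + 3(405.1) = 1215

1220 lbmol/h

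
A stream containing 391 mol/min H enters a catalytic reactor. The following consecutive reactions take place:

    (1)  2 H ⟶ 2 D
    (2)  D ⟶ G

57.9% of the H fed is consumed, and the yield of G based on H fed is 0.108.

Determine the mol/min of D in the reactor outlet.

Conversion of H: H consumed = 2ξ₁ = 0.579 × 391 → ξ₁ = 113.2 mol/min.
Yield of G: 1ξ₂ / 391 = 0.108 → ξ₂ = 42.23 mol/min.
Outlet amounts (n = n₀ + Σ ν·ξ):
  H: 391 − 2(113.2) = 164.6
  D: 0 + 2(113.2) − 1(42.23) = 184.2
  G: 0 + 1(42.23) = 42.23

184 mol/min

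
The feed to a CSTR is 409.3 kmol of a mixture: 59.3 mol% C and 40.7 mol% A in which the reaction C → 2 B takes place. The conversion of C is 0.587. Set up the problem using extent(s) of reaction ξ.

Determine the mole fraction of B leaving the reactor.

0.516

C reacted = 0.587 × 242.7 = 142.5 kmol; ν_C = −1, so ξ = 142.5/1 = 142.5 kmol.
Outlet amounts (n = n₀ + ν ξ):
  C: 242.7 − 1(142.5) = 100.2
  B: 0 + 2(142.5) = 284.9
  A: 166.6 (inert)
Total out = 551.8 kmol; y_B = 284.9 / 551.8 = 0.5164.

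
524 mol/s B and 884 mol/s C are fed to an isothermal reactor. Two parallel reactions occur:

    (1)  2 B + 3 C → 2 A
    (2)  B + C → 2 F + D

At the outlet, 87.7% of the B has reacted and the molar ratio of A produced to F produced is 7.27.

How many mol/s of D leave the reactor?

Conversion of B: B consumed = 0.877 × 524 = 459.5 mol/s = 2ξ₁ + 1ξ₂.
Selectivity: 2ξ₁ / (2ξ₂) = 7.27 → ξ₁ = 7.27 ξ₂.
Substitute: (2·7.27 + 1) ξ₂ = 459.5 → ξ₂ = 29.57 mol/s, ξ₁ = 215 mol/s.
Outlet amounts (n = n₀ + Σ ν·ξ):
  B: 524 − 2(215) − 1(29.57) = 64.45
  C: 884 − 3(215) − 1(29.57) = 209.5
  A: 0 + 2(215) = 430
  F: 0 + 2(29.57) = 59.14
  D: 0 + 1(29.57) = 29.57

29.6 mol/s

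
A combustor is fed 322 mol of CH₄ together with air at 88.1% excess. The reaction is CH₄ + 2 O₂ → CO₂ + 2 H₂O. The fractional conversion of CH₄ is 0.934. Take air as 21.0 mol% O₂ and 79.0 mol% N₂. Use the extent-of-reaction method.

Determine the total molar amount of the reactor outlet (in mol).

Stoichiometric O₂ = 2 × 322 = 644 mol; O₂ fed = 644 × 1.881 = 1211 mol.
N₂ fed = 1211 × 79/21 = 4557 mol.
Fuel reacted = 0.934 × 322 → ξ = 300.7 mol.
Outlet (n = n₀ + ν ξ):
  CH₄: 322 − 1(300.7) = 21.25
  O₂: 1211 − 2(300.7) = 609.9
  N₂: 4557 (inert)
  CO₂: 0 + 1(300.7) = 300.7
  H₂O: 0 + 2(300.7) = 601.5
Total out = 21.25 + 609.9 + 4557 + 300.7 + 601.5 = 6090 mol.

6090 mol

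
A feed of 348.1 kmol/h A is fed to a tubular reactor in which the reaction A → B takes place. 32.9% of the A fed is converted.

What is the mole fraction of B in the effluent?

A reacted = 0.329 × 348.1 = 114.5 kmol/h; ν_A = −1, so ξ = 114.5/1 = 114.5 kmol/h.
Outlet amounts (n = n₀ + ν ξ):
  A: 348.1 − 1(114.5) = 233.6
  B: 0 + 1(114.5) = 114.5
Total out = 348.1 kmol/h; y_B = 114.5 / 348.1 = 0.329.

0.329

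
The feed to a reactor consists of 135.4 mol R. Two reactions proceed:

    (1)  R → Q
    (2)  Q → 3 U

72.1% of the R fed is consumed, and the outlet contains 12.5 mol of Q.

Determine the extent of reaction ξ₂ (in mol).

Conversion of R: R consumed = 1ξ₁ = 0.721 × 135.4 → ξ₁ = 97.62 mol.
Q balance: n_Q = 0 + 1ξ₁ − 1ξ₂ = 12.5 → ξ₂ = (1·97.62 − 12.5)/1 = 85.12 mol.
Outlet amounts (n = n₀ + Σ ν·ξ):
  R: 135.4 − 1(97.62) = 37.78
  Q: 0 + 1(97.62) − 1(85.12) = 12.5
  U: 0 + 3(85.12) = 255.4

ξ₂ = 85.1 mol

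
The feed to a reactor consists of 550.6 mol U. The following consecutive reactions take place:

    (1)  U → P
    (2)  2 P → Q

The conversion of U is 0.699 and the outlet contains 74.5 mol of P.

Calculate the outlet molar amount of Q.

Conversion of U: U consumed = 1ξ₁ = 0.699 × 550.6 → ξ₁ = 384.9 mol.
P balance: n_P = 0 + 1ξ₁ − 2ξ₂ = 74.5 → ξ₂ = (1·384.9 − 74.5)/2 = 155.2 mol.
Outlet amounts (n = n₀ + Σ ν·ξ):
  U: 550.6 − 1(384.9) = 165.7
  P: 0 + 1(384.9) − 2(155.2) = 74.5
  Q: 0 + 1(155.2) = 155.2

155 mol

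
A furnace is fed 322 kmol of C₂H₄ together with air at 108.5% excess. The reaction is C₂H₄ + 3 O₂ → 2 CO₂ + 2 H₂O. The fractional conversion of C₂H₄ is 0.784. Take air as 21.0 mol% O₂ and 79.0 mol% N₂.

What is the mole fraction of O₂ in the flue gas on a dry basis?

Stoichiometric O₂ = 3 × 322 = 966 kmol; O₂ fed = 966 × 2.085 = 2014 kmol.
N₂ fed = 2014 × 79/21 = 7577 kmol.
Fuel reacted = 0.784 × 322 → ξ = 252.4 kmol.
Outlet (n = n₀ + ν ξ):
  C₂H₄: 322 − 1(252.4) = 69.55
  O₂: 2014 − 3(252.4) = 1257
  N₂: 7577 (inert)
  CO₂: 0 + 2(252.4) = 504.9
  H₂O: 0 + 2(252.4) = 504.9
Dry total = 9408 kmol; y_O₂ (dry) = 1257 / 9408 = 0.1336.

0.134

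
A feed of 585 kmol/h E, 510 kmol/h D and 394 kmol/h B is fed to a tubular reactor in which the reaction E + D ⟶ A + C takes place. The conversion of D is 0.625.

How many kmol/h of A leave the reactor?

D reacted = 0.625 × 510 = 318.8 kmol/h; ν_D = −1, so ξ = 318.8/1 = 318.8 kmol/h.
Outlet amounts (n = n₀ + ν ξ):
  E: 585 − 1(318.8) = 266.2
  D: 510 − 1(318.8) = 191.2
  A: 0 + 1(318.8) = 318.8
  C: 0 + 1(318.8) = 318.8
  B: 394 (inert)

319 kmol/h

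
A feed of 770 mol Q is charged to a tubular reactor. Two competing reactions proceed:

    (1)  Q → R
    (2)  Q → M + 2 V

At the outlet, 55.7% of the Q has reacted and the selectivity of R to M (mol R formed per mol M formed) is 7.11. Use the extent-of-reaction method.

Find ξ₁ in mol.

Conversion of Q: Q consumed = 0.557 × 770 = 428.9 mol = 1ξ₁ + 1ξ₂.
Selectivity: 1ξ₁ / (1ξ₂) = 7.11 → ξ₁ = 7.11 ξ₂.
Substitute: (1·7.11 + 1) ξ₂ = 428.9 → ξ₂ = 52.88 mol, ξ₁ = 376 mol.
Outlet amounts (n = n₀ + Σ ν·ξ):
  Q: 770 − 1(376) − 1(52.88) = 341.1
  R: 0 + 1(376) = 376
  M: 0 + 1(52.88) = 52.88
  V: 0 + 2(52.88) = 105.8

ξ₁ = 376 mol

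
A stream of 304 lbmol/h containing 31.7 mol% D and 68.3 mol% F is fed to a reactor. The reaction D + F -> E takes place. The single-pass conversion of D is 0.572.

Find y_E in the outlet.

D reacted = 0.572 × 96.37 = 55.12 lbmol/h; ν_D = −1, so ξ = 55.12/1 = 55.12 lbmol/h.
Outlet amounts (n = n₀ + ν ξ):
  D: 96.37 − 1(55.12) = 41.25
  F: 207.6 − 1(55.12) = 152.5
  E: 0 + 1(55.12) = 55.12
Total out = 248.9 lbmol/h; y_E = 55.12 / 248.9 = 0.2215.

0.221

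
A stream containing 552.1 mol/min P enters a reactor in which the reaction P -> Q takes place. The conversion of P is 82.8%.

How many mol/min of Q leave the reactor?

457 mol/min

P reacted = 0.828 × 552.1 = 457.1 mol/min; ν_P = −1, so ξ = 457.1/1 = 457.1 mol/min.
Outlet amounts (n = n₀ + ν ξ):
  P: 552.1 − 1(457.1) = 94.96
  Q: 0 + 1(457.1) = 457.1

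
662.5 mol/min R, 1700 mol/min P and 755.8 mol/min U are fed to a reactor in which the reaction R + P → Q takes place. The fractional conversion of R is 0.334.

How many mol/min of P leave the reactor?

1480 mol/min

R reacted = 0.334 × 662.5 = 221.3 mol/min; ν_R = −1, so ξ = 221.3/1 = 221.3 mol/min.
Outlet amounts (n = n₀ + ν ξ):
  R: 662.5 − 1(221.3) = 441.2
  P: 1700 − 1(221.3) = 1479
  Q: 0 + 1(221.3) = 221.3
  U: 755.8 (inert)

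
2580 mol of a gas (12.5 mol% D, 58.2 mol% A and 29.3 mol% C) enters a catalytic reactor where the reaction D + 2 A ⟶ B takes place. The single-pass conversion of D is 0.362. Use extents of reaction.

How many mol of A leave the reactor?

D reacted = 0.362 × 322.5 = 116.7 mol; ν_D = −1, so ξ = 116.7/1 = 116.7 mol.
Outlet amounts (n = n₀ + ν ξ):
  D: 322.5 − 1(116.7) = 205.8
  A: 1502 − 2(116.7) = 1268
  B: 0 + 1(116.7) = 116.7
  C: 755.9 (inert)

1270 mol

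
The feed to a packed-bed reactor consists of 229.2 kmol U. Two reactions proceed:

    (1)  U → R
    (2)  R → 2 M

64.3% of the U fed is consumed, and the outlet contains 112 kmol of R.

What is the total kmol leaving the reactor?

265 kmol

Conversion of U: U consumed = 1ξ₁ = 0.643 × 229.2 → ξ₁ = 147.4 kmol.
R balance: n_R = 0 + 1ξ₁ − 1ξ₂ = 112 → ξ₂ = (1·147.4 − 112)/1 = 35.38 kmol.
Outlet amounts (n = n₀ + Σ ν·ξ):
  U: 229.2 − 1(147.4) = 81.82
  R: 0 + 1(147.4) − 1(35.38) = 112
  M: 0 + 2(35.38) = 70.75
Total out = 81.82 + 112 + 70.75 = 264.6 kmol.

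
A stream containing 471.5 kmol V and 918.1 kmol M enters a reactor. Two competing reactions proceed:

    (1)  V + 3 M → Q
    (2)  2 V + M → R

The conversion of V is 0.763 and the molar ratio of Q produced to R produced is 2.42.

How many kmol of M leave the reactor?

246 kmol

Conversion of V: V consumed = 0.763 × 471.5 = 359.8 kmol = 1ξ₁ + 2ξ₂.
Selectivity: 1ξ₁ / (1ξ₂) = 2.42 → ξ₁ = 2.42 ξ₂.
Substitute: (1·2.42 + 2) ξ₂ = 359.8 → ξ₂ = 81.39 kmol, ξ₁ = 197 kmol.
Outlet amounts (n = n₀ + Σ ν·ξ):
  V: 471.5 − 1(197) − 2(81.39) = 111.7
  M: 918.1 − 3(197) − 1(81.39) = 245.8
  Q: 0 + 1(197) = 197
  R: 0 + 1(81.39) = 81.39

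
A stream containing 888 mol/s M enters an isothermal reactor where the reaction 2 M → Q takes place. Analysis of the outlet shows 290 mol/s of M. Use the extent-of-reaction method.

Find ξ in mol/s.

For M: n = n₀ − 2ξ → 290 = 888 − 2ξ, giving ξ = 299 mol/s.
Outlet amounts (n = n₀ + ν ξ):
  M: 888 − 2(299) = 290
  Q: 0 + 1(299) = 299

ξ = 299 mol/s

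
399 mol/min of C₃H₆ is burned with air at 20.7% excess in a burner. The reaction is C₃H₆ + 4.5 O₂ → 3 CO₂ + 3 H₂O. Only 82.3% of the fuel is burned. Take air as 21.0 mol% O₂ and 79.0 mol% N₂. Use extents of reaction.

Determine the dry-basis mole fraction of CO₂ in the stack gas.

Stoichiometric O₂ = 4.5 × 399 = 1796 mol/min; O₂ fed = 1796 × 1.207 = 2167 mol/min.
N₂ fed = 2167 × 79/21 = 8153 mol/min.
Fuel reacted = 0.823 × 399 → ξ = 328.4 mol/min.
Outlet (n = n₀ + ν ξ):
  C₃H₆: 399 − 1(328.4) = 70.62
  O₂: 2167 − 4.5(328.4) = 689.5
  N₂: 8153 (inert)
  CO₂: 0 + 3(328.4) = 985.1
  H₂O: 0 + 3(328.4) = 985.1
Dry total = 9898 mol/min; y_CO₂ (dry) = 985.1 / 9898 = 0.09953.

0.0995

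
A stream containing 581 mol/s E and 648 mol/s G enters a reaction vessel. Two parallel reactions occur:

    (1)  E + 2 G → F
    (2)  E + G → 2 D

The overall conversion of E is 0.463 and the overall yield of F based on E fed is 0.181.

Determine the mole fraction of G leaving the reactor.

Yield of F: 1ξ₁ / 581 = 0.181 → ξ₁ = 105.2 mol/s.
Conversion of E: 1ξ₁ + 1ξ₂ = 0.463 × 581 = 269 → ξ₂ = 163.8 mol/s.
Outlet amounts (n = n₀ + Σ ν·ξ):
  E: 581 − 1(105.2) − 1(163.8) = 312
  G: 648 − 2(105.2) − 1(163.8) = 273.8
  F: 0 + 1(105.2) = 105.2
  D: 0 + 2(163.8) = 327.7
Total out = 1019 mol/s; y_G = 273.8 / 1019 = 0.2688.

0.269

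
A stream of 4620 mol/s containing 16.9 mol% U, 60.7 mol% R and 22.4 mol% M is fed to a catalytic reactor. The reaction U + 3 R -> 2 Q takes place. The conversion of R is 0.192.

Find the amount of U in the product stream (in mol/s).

R reacted = 0.192 × 2804 = 538.4 mol/s; ν_R = −3, so ξ = 538.4/3 = 179.5 mol/s.
Outlet amounts (n = n₀ + ν ξ):
  U: 780.8 − 1(179.5) = 601.3
  R: 2804 − 3(179.5) = 2266
  Q: 0 + 2(179.5) = 359
  M: 1035 (inert)

601 mol/s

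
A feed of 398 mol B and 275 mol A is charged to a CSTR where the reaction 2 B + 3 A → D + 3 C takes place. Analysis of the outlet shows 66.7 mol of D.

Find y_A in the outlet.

For D: n = n₀ + 1ξ → 66.7 = 0 + 1ξ, giving ξ = 66.7 mol.
Outlet amounts (n = n₀ + ν ξ):
  B: 398 − 2(66.7) = 264.6
  A: 275 − 3(66.7) = 74.9
  D: 0 + 1(66.7) = 66.7
  C: 0 + 3(66.7) = 200.1
Total out = 606.3 mol; y_A = 74.9 / 606.3 = 0.1235.

0.124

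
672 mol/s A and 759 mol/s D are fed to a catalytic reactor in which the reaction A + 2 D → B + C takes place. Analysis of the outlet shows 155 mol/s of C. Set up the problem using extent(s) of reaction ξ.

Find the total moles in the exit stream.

For C: n = n₀ + 1ξ → 155 = 0 + 1ξ, giving ξ = 155 mol/s.
Outlet amounts (n = n₀ + ν ξ):
  A: 672 − 1(155) = 517
  D: 759 − 2(155) = 449
  B: 0 + 1(155) = 155
  C: 0 + 1(155) = 155
Total out = 517 + 449 + 155 + 155 = 1276 mol/s.

1280 mol/s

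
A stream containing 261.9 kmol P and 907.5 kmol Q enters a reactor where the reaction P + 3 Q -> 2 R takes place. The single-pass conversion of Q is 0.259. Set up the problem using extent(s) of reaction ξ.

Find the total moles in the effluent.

Q reacted = 0.259 × 907.5 = 235 kmol; ν_Q = −3, so ξ = 235/3 = 78.35 kmol.
Outlet amounts (n = n₀ + ν ξ):
  P: 261.9 − 1(78.35) = 183.6
  Q: 907.5 − 3(78.35) = 672.5
  R: 0 + 2(78.35) = 156.7
Total out = 183.6 + 672.5 + 156.7 = 1013 kmol.

1010 kmol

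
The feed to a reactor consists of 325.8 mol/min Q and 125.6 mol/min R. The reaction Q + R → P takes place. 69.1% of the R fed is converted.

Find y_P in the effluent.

R reacted = 0.691 × 125.6 = 86.79 mol/min; ν_R = −1, so ξ = 86.79/1 = 86.79 mol/min.
Outlet amounts (n = n₀ + ν ξ):
  Q: 325.8 − 1(86.79) = 239
  R: 125.6 − 1(86.79) = 38.81
  P: 0 + 1(86.79) = 86.79
Total out = 364.6 mol/min; y_P = 86.79 / 364.6 = 0.238.

0.238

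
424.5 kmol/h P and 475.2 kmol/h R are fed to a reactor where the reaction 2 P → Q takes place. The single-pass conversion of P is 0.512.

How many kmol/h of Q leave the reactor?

P reacted = 0.512 × 424.5 = 217.3 kmol/h; ν_P = −2, so ξ = 217.3/2 = 108.7 kmol/h.
Outlet amounts (n = n₀ + ν ξ):
  P: 424.5 − 2(108.7) = 207.2
  Q: 0 + 1(108.7) = 108.7
  R: 475.2 (inert)

109 kmol/h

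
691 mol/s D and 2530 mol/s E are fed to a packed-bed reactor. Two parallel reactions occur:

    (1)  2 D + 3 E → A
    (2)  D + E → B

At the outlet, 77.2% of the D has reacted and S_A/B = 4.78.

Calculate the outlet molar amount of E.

Conversion of D: D consumed = 0.772 × 691 = 533.5 mol/s = 2ξ₁ + 1ξ₂.
Selectivity: 1ξ₁ / (1ξ₂) = 4.78 → ξ₁ = 4.78 ξ₂.
Substitute: (2·4.78 + 1) ξ₂ = 533.5 → ξ₂ = 50.52 mol/s, ξ₁ = 241.5 mol/s.
Outlet amounts (n = n₀ + Σ ν·ξ):
  D: 691 − 2(241.5) − 1(50.52) = 157.5
  E: 2530 − 3(241.5) − 1(50.52) = 1755
  A: 0 + 1(241.5) = 241.5
  B: 0 + 1(50.52) = 50.52

1760 mol/s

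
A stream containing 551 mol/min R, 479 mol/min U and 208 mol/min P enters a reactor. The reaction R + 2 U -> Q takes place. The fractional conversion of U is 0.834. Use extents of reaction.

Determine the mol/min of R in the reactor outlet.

351 mol/min

U reacted = 0.834 × 479 = 399.5 mol/min; ν_U = −2, so ξ = 399.5/2 = 199.7 mol/min.
Outlet amounts (n = n₀ + ν ξ):
  R: 551 − 1(199.7) = 351.3
  U: 479 − 2(199.7) = 79.51
  Q: 0 + 1(199.7) = 199.7
  P: 208 (inert)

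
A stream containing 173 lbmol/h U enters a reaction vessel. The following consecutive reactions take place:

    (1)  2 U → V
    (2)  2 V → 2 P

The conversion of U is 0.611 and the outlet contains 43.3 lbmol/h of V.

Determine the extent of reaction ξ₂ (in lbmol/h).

ξ₂ = 4.78 lbmol/h

Conversion of U: U consumed = 2ξ₁ = 0.611 × 173 → ξ₁ = 52.85 lbmol/h.
V balance: n_V = 0 + 1ξ₁ − 2ξ₂ = 43.3 → ξ₂ = (1·52.85 − 43.3)/2 = 4.776 lbmol/h.
Outlet amounts (n = n₀ + Σ ν·ξ):
  U: 173 − 2(52.85) = 67.3
  V: 0 + 1(52.85) − 2(4.776) = 43.3
  P: 0 + 2(4.776) = 9.552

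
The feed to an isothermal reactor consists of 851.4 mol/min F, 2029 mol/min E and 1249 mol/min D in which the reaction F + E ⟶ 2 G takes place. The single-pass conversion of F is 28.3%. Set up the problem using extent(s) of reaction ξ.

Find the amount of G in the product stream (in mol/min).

F reacted = 0.283 × 851.4 = 240.9 mol/min; ν_F = −1, so ξ = 240.9/1 = 240.9 mol/min.
Outlet amounts (n = n₀ + ν ξ):
  F: 851.4 − 1(240.9) = 610.5
  E: 2029 − 1(240.9) = 1788
  G: 0 + 2(240.9) = 481.9
  D: 1249 (inert)

482 mol/min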